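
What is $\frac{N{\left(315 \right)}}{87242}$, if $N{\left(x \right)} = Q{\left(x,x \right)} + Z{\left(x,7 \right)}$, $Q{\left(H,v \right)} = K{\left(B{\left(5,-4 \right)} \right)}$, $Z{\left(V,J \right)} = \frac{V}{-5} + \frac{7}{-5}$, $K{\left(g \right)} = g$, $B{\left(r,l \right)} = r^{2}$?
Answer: $- \frac{197}{436210} \approx -0.00045162$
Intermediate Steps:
$Z{\left(V,J \right)} = - \frac{7}{5} - \frac{V}{5}$ ($Z{\left(V,J \right)} = V \left(- \frac{1}{5}\right) + 7 \left(- \frac{1}{5}\right) = - \frac{V}{5} - \frac{7}{5} = - \frac{7}{5} - \frac{V}{5}$)
$Q{\left(H,v \right)} = 25$ ($Q{\left(H,v \right)} = 5^{2} = 25$)
$N{\left(x \right)} = \frac{118}{5} - \frac{x}{5}$ ($N{\left(x \right)} = 25 - \left(\frac{7}{5} + \frac{x}{5}\right) = \frac{118}{5} - \frac{x}{5}$)
$\frac{N{\left(315 \right)}}{87242} = \frac{\frac{118}{5} - 63}{87242} = \left(\frac{118}{5} - 63\right) \frac{1}{87242} = \left(- \frac{197}{5}\right) \frac{1}{87242} = - \frac{197}{436210}$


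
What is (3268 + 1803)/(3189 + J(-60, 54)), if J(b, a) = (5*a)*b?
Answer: -5071/13011 ≈ -0.38975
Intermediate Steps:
J(b, a) = 5*a*b
(3268 + 1803)/(3189 + J(-60, 54)) = (3268 + 1803)/(3189 + 5*54*(-60)) = 5071/(3189 - 16200) = 5071/(-13011) = 5071*(-1/13011) = -5071/13011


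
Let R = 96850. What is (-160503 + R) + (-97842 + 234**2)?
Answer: -106739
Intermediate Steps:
(-160503 + R) + (-97842 + 234**2) = (-160503 + 96850) + (-97842 + 234**2) = -63653 + (-97842 + 54756) = -63653 - 43086 = -106739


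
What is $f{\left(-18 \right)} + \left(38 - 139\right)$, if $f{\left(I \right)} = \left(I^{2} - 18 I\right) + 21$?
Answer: $568$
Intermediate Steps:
$f{\left(I \right)} = 21 + I^{2} - 18 I$
$f{\left(-18 \right)} + \left(38 - 139\right) = \left(21 + \left(-18\right)^{2} - -324\right) + \left(38 - 139\right) = \left(21 + 324 + 324\right) + \left(38 - 139\right) = 669 - 101 = 568$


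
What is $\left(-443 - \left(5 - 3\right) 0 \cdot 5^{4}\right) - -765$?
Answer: $322$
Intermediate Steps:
$\left(-443 - \left(5 - 3\right) 0 \cdot 5^{4}\right) - -765 = \left(-443 - 2 \cdot 0 \cdot 625\right) + 765 = \left(-443 - 0 \cdot 625\right) + 765 = \left(-443 - 0\right) + 765 = \left(-443 + 0\right) + 765 = -443 + 765 = 322$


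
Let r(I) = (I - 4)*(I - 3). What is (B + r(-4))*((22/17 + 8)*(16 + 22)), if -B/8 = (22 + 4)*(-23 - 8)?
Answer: 39050016/17 ≈ 2.2971e+6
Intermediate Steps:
B = 6448 (B = -8*(22 + 4)*(-23 - 8) = -208*(-31) = -8*(-806) = 6448)
r(I) = (-4 + I)*(-3 + I)
(B + r(-4))*((22/17 + 8)*(16 + 22)) = (6448 + (12 + (-4)² - 7*(-4)))*((22/17 + 8)*(16 + 22)) = (6448 + (12 + 16 + 28))*((22*(1/17) + 8)*38) = (6448 + 56)*((22/17 + 8)*38) = 6504*((158/17)*38) = 6504*(6004/17) = 39050016/17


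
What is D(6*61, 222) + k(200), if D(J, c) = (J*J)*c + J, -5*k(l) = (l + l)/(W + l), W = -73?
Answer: 3776801866/127 ≈ 2.9739e+7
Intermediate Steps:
k(l) = -2*l/(5*(-73 + l)) (k(l) = -(l + l)/(5*(-73 + l)) = -2*l/(5*(-73 + l)))
D(J, c) = J + c*J**2 (D(J, c) = J**2*c + J = c*J**2 + J = J + c*J**2)
D(6*61, 222) + k(200) = (6*61)*(1 + (6*61)*222) - 2*200/(-365 + 5*200) = 366*(1 + 366*222) - 2*200/(-365 + 1000) = 366*(1 + 81252) - 2*200/635 = 366*81253 - 2*200*1/635 = 29738598 - 80/127 = 3776801866/127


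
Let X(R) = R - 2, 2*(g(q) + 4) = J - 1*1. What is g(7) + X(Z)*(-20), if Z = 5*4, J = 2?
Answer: -727/2 ≈ -363.50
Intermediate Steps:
g(q) = -7/2 (g(q) = -4 + (2 - 1*1)/2 = -4 + (2 - 1)/2 = -4 + (1/2)*1 = -4 + 1/2 = -7/2)
Z = 20
X(R) = -2 + R
g(7) + X(Z)*(-20) = -7/2 + (-2 + 20)*(-20) = -7/2 + 18*(-20) = -7/2 - 360 = -727/2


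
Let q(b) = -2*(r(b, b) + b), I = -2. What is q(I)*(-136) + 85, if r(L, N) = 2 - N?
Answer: 629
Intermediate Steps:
q(b) = -4 (q(b) = -2*((2 - b) + b) = -2*2 = -4)
q(I)*(-136) + 85 = -4*(-136) + 85 = 544 + 85 = 629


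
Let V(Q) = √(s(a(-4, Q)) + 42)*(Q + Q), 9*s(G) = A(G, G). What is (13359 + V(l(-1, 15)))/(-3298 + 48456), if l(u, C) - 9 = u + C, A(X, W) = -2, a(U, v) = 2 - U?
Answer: 13359/45158 + 46*√94/67737 ≈ 0.30241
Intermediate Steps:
s(G) = -2/9 (s(G) = (⅑)*(-2) = -2/9)
l(u, C) = 9 + C + u (l(u, C) = 9 + (u + C) = 9 + (C + u) = 9 + C + u)
V(Q) = 4*Q*√94/3 (V(Q) = √(-2/9 + 42)*(Q + Q) = √(376/9)*(2*Q) = (2*√94/3)*(2*Q) = 4*Q*√94/3)
(13359 + V(l(-1, 15)))/(-3298 + 48456) = (13359 + 4*(9 + 15 - 1)*√94/3)/(-3298 + 48456) = (13359 + (4/3)*23*√94)/45158 = (13359 + 92*√94/3)*(1/45158) = 13359/45158 + 46*√94/67737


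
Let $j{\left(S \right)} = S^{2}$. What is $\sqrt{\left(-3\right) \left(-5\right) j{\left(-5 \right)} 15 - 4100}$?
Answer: $5 \sqrt{61} \approx 39.051$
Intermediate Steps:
$\sqrt{\left(-3\right) \left(-5\right) j{\left(-5 \right)} 15 - 4100} = \sqrt{\left(-3\right) \left(-5\right) \left(-5\right)^{2} \cdot 15 - 4100} = \sqrt{15 \cdot 25 \cdot 15 - 4100} = \sqrt{375 \cdot 15 - 4100} = \sqrt{5625 - 4100} = \sqrt{1525} = 5 \sqrt{61}$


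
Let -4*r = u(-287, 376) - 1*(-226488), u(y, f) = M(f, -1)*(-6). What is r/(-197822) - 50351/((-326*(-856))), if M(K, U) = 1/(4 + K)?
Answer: 138704089951/1311081130760 ≈ 0.10579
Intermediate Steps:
u(y, f) = -6/(4 + f)
r = -43032717/760 (r = -(-6/(4 + 376) - 1*(-226488))/4 = -(-6/380 + 226488)/4 = -(-6*1/380 + 226488)/4 = -(-3/190 + 226488)/4 = -1/4*43032717/190 = -43032717/760 ≈ -56622.)
r/(-197822) - 50351/((-326*(-856))) = -43032717/760/(-197822) - 50351/((-326*(-856))) = -43032717/760*(-1/197822) - 50351/279056 = 43032717/150344720 - 50351*1/279056 = 43032717/150344720 - 50351/279056 = 138704089951/1311081130760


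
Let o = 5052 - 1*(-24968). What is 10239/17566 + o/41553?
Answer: 50146973/38416842 ≈ 1.3053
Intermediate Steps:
o = 30020 (o = 5052 + 24968 = 30020)
10239/17566 + o/41553 = 10239/17566 + 30020/41553 = 10239*(1/17566) + 30020*(1/41553) = 10239/17566 + 1580/2187 = 50146973/38416842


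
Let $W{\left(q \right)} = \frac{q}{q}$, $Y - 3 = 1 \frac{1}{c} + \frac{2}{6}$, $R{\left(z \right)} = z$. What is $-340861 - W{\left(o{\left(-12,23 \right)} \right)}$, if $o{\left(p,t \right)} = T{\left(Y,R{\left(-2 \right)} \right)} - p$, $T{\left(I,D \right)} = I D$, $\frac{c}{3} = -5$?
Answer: $-340862$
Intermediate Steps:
$c = -15$ ($c = 3 \left(-5\right) = -15$)
$Y = \frac{49}{15}$ ($Y = 3 + \left(1 \frac{1}{-15} + \frac{2}{6}\right) = 3 + \left(1 \left(- \frac{1}{15}\right) + 2 \cdot \frac{1}{6}\right) = 3 + \left(- \frac{1}{15} + \frac{1}{3}\right) = 3 + \frac{4}{15} = \frac{49}{15} \approx 3.2667$)
$T{\left(I,D \right)} = D I$
$o{\left(p,t \right)} = - \frac{98}{15} - p$ ($o{\left(p,t \right)} = \left(-2\right) \frac{49}{15} - p = - \frac{98}{15} - p$)
$W{\left(q \right)} = 1$
$-340861 - W{\left(o{\left(-12,23 \right)} \right)} = -340861 - 1 = -340862$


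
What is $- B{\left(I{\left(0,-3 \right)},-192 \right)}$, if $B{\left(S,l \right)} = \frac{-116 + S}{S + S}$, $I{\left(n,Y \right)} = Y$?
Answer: $- \frac{119}{6} \approx -19.833$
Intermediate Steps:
$B{\left(S,l \right)} = \frac{-116 + S}{2 S}$
$- B{\left(I{\left(0,-3 \right)},-192 \right)} = - \frac{-116 - 3}{2 \left(-3\right)} = - \frac{\left(-1\right) \left(-119\right)}{2 \cdot 3} = \left(-1\right) \frac{119}{6} = - \frac{119}{6}$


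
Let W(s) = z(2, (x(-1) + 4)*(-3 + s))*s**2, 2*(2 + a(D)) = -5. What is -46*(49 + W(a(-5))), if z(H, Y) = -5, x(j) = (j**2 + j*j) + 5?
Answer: 4807/2 ≈ 2403.5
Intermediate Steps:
x(j) = 5 + 2*j**2 (x(j) = (j**2 + j**2) + 5 = 2*j**2 + 5 = 5 + 2*j**2)
a(D) = -9/2 (a(D) = -2 + (1/2)*(-5) = -2 - 5/2 = -9/2)
W(s) = -5*s**2
-46*(49 + W(a(-5))) = -46*(49 - 5*(-9/2)**2) = -46*(49 - 5*81/4) = -46*(49 - 405/4) = -46*(-209/4) = 4807/2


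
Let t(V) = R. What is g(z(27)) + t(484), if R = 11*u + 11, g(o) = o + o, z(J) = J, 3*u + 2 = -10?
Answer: 21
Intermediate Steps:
u = -4 (u = -2/3 + (1/3)*(-10) = -2/3 - 10/3 = -4)
g(o) = 2*o
R = -33 (R = 11*(-4) + 11 = -44 + 11 = -33)
t(V) = -33
g(z(27)) + t(484) = 2*27 - 33 = 54 - 33 = 21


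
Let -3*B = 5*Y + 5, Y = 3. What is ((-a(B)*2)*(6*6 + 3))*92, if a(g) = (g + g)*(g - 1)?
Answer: -2200640/3 ≈ -7.3355e+5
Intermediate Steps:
B = -20/3 (B = -(5*3 + 5)/3 = -(15 + 5)/3 = -1/3*20 = -20/3 ≈ -6.6667)
a(g) = 2*g*(-1 + g) (a(g) = (2*g)*(-1 + g) = 2*g*(-1 + g))
((-a(B)*2)*(6*6 + 3))*92 = ((-2*(-20)*(-1 - 20/3)/3*2)*(6*6 + 3))*92 = ((-2*(-20)*(-23)/(3*3)*2)*(36 + 3))*92 = ((-1*920/9*2)*39)*92 = (-920/9*2*39)*92 = -1840/9*39*92 = -23920/3*92 = -2200640/3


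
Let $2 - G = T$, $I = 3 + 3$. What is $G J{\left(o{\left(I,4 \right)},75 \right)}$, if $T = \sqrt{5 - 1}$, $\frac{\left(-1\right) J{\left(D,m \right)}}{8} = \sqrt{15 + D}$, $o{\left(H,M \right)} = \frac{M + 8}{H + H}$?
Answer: $0$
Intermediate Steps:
$I = 6$
$o{\left(H,M \right)} = \frac{8 + M}{2 H}$
$J{\left(D,m \right)} = - 8 \sqrt{15 + D}$
$T = 2$ ($T = \sqrt{4} = 2$)
$G = 0$ ($G = 2 - 2 = 0$)
$G J{\left(o{\left(I,4 \right)},75 \right)} = 0 \left(- 8 \sqrt{15 + \frac{8 + 4}{2 \cdot 6}}\right) = 0 \left(- 8 \sqrt{15 + \frac{1}{2} \cdot \frac{1}{6} \cdot 12}\right) = 0 \left(- 8 \sqrt{15 + 1}\right) = 0 \left(- 8 \sqrt{16}\right) = 0 \left(\left(-8\right) 4\right) = 0 \left(-32\right) = 0$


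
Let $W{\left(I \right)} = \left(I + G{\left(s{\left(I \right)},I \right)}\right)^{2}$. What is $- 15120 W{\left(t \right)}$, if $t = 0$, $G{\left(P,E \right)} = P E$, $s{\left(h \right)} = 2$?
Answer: $0$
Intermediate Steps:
$G{\left(P,E \right)} = E P$
$W{\left(I \right)} = 9 I^{2}$ ($W{\left(I \right)} = \left(I + I 2\right)^{2} = \left(I + 2 I\right)^{2} = \left(3 I\right)^{2} = 9 I^{2}$)
$- 15120 W{\left(t \right)} = - 15120 \cdot 9 \cdot 0^{2} = - 15120 \cdot 9 \cdot 0 = \left(-15120\right) 0 = 0$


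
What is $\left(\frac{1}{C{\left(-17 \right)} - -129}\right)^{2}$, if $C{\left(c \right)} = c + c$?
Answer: $\frac{1}{9025} \approx 0.0001108$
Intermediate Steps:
$C{\left(c \right)} = 2 c$
$\left(\frac{1}{C{\left(-17 \right)} - -129}\right)^{2} = \left(\frac{1}{2 \left(-17\right) - -129}\right)^{2} = \left(\frac{1}{-34 + 129}\right)^{2} = \left(\frac{1}{95}\right)^{2} = \frac{1}{9025}$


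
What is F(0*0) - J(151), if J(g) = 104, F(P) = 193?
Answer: 89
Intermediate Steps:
F(0*0) - J(151) = 193 - 1*104 = 193 - 104 = 89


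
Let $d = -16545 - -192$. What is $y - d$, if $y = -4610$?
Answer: $11743$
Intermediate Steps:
$d = -16353$ ($d = -16545 + 192 = -16353$)
$y - d = -4610 - -16353 = -4610 + 16353 = 11743$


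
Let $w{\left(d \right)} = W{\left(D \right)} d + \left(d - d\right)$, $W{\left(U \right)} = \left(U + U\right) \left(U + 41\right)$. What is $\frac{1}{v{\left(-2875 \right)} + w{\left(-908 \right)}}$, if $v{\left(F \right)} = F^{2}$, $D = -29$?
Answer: $\frac{1}{8897593} \approx 1.1239 \cdot 10^{-7}$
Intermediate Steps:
$W{\left(U \right)} = 2 U \left(41 + U\right)$
$w{\left(d \right)} = - 696 d$ ($w{\left(d \right)} = 2 \left(-29\right) \left(41 - 29\right) d + \left(d - d\right) = 2 \left(-29\right) 12 d + 0 = - 696 d + 0 = - 696 d$)
$\frac{1}{v{\left(-2875 \right)} + w{\left(-908 \right)}} = \frac{1}{\left(-2875\right)^{2} - -631968} = \frac{1}{8265625 + 631968} = \frac{1}{8897593}$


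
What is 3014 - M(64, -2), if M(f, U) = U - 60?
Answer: 3076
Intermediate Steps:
M(f, U) = -60 + U
3014 - M(64, -2) = 3014 - (-60 - 2) = 3014 - 1*(-62) = 3014 + 62 = 3076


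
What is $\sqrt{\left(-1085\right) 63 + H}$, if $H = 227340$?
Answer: $3 \sqrt{17665} \approx 398.73$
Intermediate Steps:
$\sqrt{\left(-1085\right) 63 + H} = \sqrt{\left(-1085\right) 63 + 227340} = \sqrt{-68355 + 227340} = \sqrt{158985} = 3 \sqrt{17665}$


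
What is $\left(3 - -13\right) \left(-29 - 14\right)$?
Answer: $-688$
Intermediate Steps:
$\left(3 - -13\right) \left(-29 - 14\right) = \left(3 + 13\right) \left(-29 - 14\right) = 16 \left(-29 - 14\right) = 16 \left(-43\right) = -688$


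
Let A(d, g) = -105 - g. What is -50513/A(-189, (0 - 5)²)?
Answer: 50513/130 ≈ 388.56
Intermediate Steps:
-50513/A(-189, (0 - 5)²) = -50513/(-105 - (0 - 5)²) = -50513/(-105 - 1*(-5)²) = -50513/(-105 - 1*25) = -50513/(-105 - 25) = -50513/(-130) = -50513*(-1/130) = 50513/130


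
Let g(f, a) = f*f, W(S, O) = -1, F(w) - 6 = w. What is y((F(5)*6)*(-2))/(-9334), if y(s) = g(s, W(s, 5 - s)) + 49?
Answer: -17473/9334 ≈ -1.8720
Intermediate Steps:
F(w) = 6 + w
g(f, a) = f**2
y(s) = 49 + s**2 (y(s) = s**2 + 49 = 49 + s**2)
y((F(5)*6)*(-2))/(-9334) = (49 + (((6 + 5)*6)*(-2))**2)/(-9334) = (49 + ((11*6)*(-2))**2)*(-1/9334) = (49 + (66*(-2))**2)*(-1/9334) = (49 + (-132)**2)*(-1/9334) = (49 + 17424)*(-1/9334) = 17473*(-1/9334) = -17473/9334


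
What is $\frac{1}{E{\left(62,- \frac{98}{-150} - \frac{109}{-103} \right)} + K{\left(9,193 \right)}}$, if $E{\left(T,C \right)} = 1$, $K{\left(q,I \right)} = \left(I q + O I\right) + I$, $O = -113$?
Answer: $- \frac{1}{19878} \approx -5.0307 \cdot 10^{-5}$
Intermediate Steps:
$K{\left(q,I \right)} = - 112 I + I q$ ($K{\left(q,I \right)} = \left(I q - 113 I\right) + I = \left(- 113 I + I q\right) + I = - 112 I + I q$)
$\frac{1}{E{\left(62,- \frac{98}{-150} - \frac{109}{-103} \right)} + K{\left(9,193 \right)}} = \frac{1}{1 + 193 \left(-112 + 9\right)} = \frac{1}{1 + 193 \left(-103\right)} = \frac{1}{1 - 19879} = \frac{1}{-19878} = - \frac{1}{19878}$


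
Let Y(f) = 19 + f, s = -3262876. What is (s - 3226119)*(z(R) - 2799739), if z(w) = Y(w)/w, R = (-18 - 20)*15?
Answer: 109004916597659/6 ≈ 1.8167e+13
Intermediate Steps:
R = -570 (R = -38*15 = -570)
z(w) = (19 + w)/w
(s - 3226119)*(z(R) - 2799739) = (-3262876 - 3226119)*((19 - 570)/(-570) - 2799739) = -6488995*(-1/570*(-551) - 2799739) = -6488995*(29/30 - 2799739) = -6488995*(-83992141/30) = 109004916597659/6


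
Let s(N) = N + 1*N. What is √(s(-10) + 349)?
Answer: √329 ≈ 18.138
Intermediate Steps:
s(N) = 2*N (s(N) = N + N = 2*N)
√(s(-10) + 349) = √(2*(-10) + 349) = √(-20 + 349) = √329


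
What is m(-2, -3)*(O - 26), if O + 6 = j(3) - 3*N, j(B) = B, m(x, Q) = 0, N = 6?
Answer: 0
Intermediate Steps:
O = -21 (O = -6 + (3 - 3*6) = -6 + (3 - 18) = -6 - 15 = -21)
m(-2, -3)*(O - 26) = 0*(-21 - 26) = 0*(-47) = 0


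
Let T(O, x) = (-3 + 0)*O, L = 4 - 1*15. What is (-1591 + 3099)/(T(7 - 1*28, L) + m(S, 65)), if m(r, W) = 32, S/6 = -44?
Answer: 1508/95 ≈ 15.874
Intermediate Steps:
S = -264 (S = 6*(-44) = -264)
L = -11 (L = 4 - 15 = -11)
T(O, x) = -3*O
(-1591 + 3099)/(T(7 - 1*28, L) + m(S, 65)) = (-1591 + 3099)/(-3*(7 - 1*28) + 32) = 1508/(-3*(7 - 28) + 32) = 1508/(-3*(-21) + 32) = 1508/(63 + 32) = 1508/95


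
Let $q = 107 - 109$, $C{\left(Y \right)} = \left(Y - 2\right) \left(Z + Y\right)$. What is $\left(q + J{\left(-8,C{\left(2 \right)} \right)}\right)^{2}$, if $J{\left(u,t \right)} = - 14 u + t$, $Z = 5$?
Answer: $12100$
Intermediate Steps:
$C{\left(Y \right)} = \left(-2 + Y\right) \left(5 + Y\right)$ ($C{\left(Y \right)} = \left(Y - 2\right) \left(5 + Y\right) = \left(-2 + Y\right) \left(5 + Y\right)$)
$J{\left(u,t \right)} = t - 14 u$
$q = -2$ ($q = 107 - 109 = -2$)
$\left(q + J{\left(-8,C{\left(2 \right)} \right)}\right)^{2} = \left(-2 + \left(\left(-10 + 2^{2} + 3 \cdot 2\right) - -112\right)\right)^{2} = \left(-2 + \left(\left(-10 + 4 + 6\right) + 112\right)\right)^{2} = \left(-2 + \left(0 + 112\right)\right)^{2} = \left(-2 + 112\right)^{2} = 110^{2} = 12100$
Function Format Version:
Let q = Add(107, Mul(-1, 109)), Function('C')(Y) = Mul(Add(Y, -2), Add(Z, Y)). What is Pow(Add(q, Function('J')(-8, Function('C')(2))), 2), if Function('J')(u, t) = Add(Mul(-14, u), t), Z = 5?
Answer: 12100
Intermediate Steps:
Function('C')(Y) = Mul(Add(-2, Y), Add(5, Y)) (Function('C')(Y) = Mul(Add(Y, -2), Add(5, Y)) = Mul(Add(-2, Y), Add(5, Y)))
Function('J')(u, t) = Add(t, Mul(-14, u))
q = -2 (q = Add(107, -109) = -2)
Pow(Add(q, Function('J')(-8, Function('C')(2))), 2) = Pow(Add(-2, Add(Add(-10, Pow(2, 2), Mul(3, 2)), Mul(-14, -8))), 2) = Pow(Add(-2, Add(Add(-10, 4, 6), 112)), 2) = Pow(Add(-2, Add(0, 112)), 2) = Pow(Add(-2, 112), 2) = Pow(110, 2) = 12100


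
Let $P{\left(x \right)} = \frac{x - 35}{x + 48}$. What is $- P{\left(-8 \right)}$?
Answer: $\frac{43}{40} \approx 1.075$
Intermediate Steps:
$P{\left(x \right)} = \frac{-35 + x}{48 + x}$
$- P{\left(-8 \right)} = - \frac{-35 - 8}{48 - 8} = - \frac{-43}{40} = \left(-1\right) \left(- \frac{43}{40}\right) = \frac{43}{40}$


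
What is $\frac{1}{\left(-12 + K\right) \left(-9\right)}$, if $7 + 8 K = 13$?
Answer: $\frac{4}{405} \approx 0.0098765$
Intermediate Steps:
$K = \frac{3}{4}$ ($K = - \frac{7}{8} + \frac{1}{8} \cdot 13 = - \frac{7}{8} + \frac{13}{8} = \frac{3}{4} \approx 0.75$)
$\frac{1}{\left(-12 + K\right) \left(-9\right)} = \frac{1}{\left(-12 + \frac{3}{4}\right) \left(-9\right)} = \frac{1}{\left(- \frac{45}{4}\right) \left(-9\right)} = \frac{1}{\frac{405}{4}} = \frac{4}{405}$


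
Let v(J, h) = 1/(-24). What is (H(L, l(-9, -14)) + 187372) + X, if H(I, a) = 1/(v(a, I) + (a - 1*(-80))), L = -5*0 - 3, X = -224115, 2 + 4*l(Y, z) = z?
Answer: -66982465/1823 ≈ -36743.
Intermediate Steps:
l(Y, z) = -½ + z/4
v(J, h) = -1/24
L = -3 (L = 0 - 3 = -3)
H(I, a) = 1/(1919/24 + a) (H(I, a) = 1/(-1/24 + (a - 1*(-80))) = 1/(-1/24 + (a + 80)) = 1/(-1/24 + (80 + a)) = 1/(1919/24 + a))
(H(L, l(-9, -14)) + 187372) + X = (24/(1919 + 24*(-½ + (¼)*(-14))) + 187372) - 224115 = (24/(1919 + 24*(-½ - 7/2)) + 187372) - 224115 = (24/(1919 + 24*(-4)) + 187372) - 224115 = (24/(1919 - 96) + 187372) - 224115 = (24/1823 + 187372) - 224115 = 341579180/1823 - 224115 = -66982465/1823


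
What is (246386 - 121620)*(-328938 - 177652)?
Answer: -63205207940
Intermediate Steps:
(246386 - 121620)*(-328938 - 177652) = 124766*(-506590) = -63205207940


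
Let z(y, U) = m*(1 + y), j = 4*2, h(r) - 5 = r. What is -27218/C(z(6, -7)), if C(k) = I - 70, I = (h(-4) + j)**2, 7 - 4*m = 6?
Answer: -27218/11 ≈ -2474.4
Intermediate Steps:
m = 1/4 (m = 7/4 - 1/4*6 = 7/4 - 3/2 = 1/4 ≈ 0.25000)
h(r) = 5 + r
j = 8
z(y, U) = 1/4 + y/4 (z(y, U) = (1 + y)/4 = 1/4 + y/4)
I = 81 (I = ((5 - 4) + 8)**2 = (1 + 8)**2 = 9**2 = 81)
C(k) = 11 (C(k) = 81 - 70 = 11)
-27218/C(z(6, -7)) = -27218/11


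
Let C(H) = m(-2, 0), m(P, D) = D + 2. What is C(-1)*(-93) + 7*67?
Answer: 283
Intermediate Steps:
m(P, D) = 2 + D
C(H) = 2 (C(H) = 2 + 0 = 2)
C(-1)*(-93) + 7*67 = 2*(-93) + 7*67 = -186 + 469 = 283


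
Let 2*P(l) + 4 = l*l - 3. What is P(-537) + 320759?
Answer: 464940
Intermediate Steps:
P(l) = -7/2 + l²/2 (P(l) = -2 + (l*l - 3)/2 = -2 + (l² - 3)/2 = -2 + (-3 + l²)/2 = -2 + (-3/2 + l²/2) = -7/2 + l²/2)
P(-537) + 320759 = (-7/2 + (½)*(-537)²) + 320759 = (-7/2 + (½)*288369) + 320759 = (-7/2 + 288369/2) + 320759 = 144181 + 320759 = 464940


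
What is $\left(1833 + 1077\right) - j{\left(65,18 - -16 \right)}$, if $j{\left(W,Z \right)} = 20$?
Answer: $2890$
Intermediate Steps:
$\left(1833 + 1077\right) - j{\left(65,18 - -16 \right)} = \left(1833 + 1077\right) - 20 = 2910 - 20 = 2890$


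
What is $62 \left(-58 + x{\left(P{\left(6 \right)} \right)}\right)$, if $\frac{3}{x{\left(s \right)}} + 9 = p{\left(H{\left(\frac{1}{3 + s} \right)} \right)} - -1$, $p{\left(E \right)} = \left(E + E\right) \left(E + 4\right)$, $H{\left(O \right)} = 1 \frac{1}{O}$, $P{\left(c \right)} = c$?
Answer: $- \frac{406255}{113} \approx -3595.2$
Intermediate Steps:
$H{\left(O \right)} = \frac{1}{O}$
$p{\left(E \right)} = 2 E \left(4 + E\right)$
$x{\left(s \right)} = \frac{3}{-8 + 2 \left(3 + s\right) \left(7 + s\right)}$ ($x{\left(s \right)} = \frac{3}{-9 + \left(\frac{2 \left(4 + \frac{1}{\frac{1}{3 + s}}\right)}{\frac{1}{3 + s}} - -1\right)} = \frac{3}{-9 + \left(2 \left(3 + s\right) \left(4 + \left(3 + s\right)\right) + 1\right)} = \frac{3}{-9 + \left(2 \left(3 + s\right) \left(7 + s\right) + 1\right)} = \frac{3}{-9 + \left(1 + 2 \left(3 + s\right) \left(7 + s\right)\right)} = \frac{3}{-8 + 2 \left(3 + s\right) \left(7 + s\right)}$)
$62 \left(-58 + x{\left(P{\left(6 \right)} \right)}\right) = 62 \left(-58 + \frac{3}{2 \left(-4 + \left(3 + 6\right) \left(7 + 6\right)\right)}\right) = 62 \left(-58 + \frac{3}{2 \left(-4 + 9 \cdot 13\right)}\right) = 62 \left(-58 + \frac{3}{2 \left(-4 + 117\right)}\right) = 62 \left(-58 + \frac{3}{2 \cdot 113}\right) = 62 \left(-58 + \frac{3}{2} \cdot \frac{1}{113}\right) = 62 \left(-58 + \frac{3}{226}\right) = 62 \left(- \frac{13105}{226}\right) = - \frac{406255}{113}$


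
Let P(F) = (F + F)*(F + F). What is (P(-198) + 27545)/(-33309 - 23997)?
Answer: -184361/57306 ≈ -3.2171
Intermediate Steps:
P(F) = 4*F² (P(F) = (2*F)*(2*F) = 4*F²)
(P(-198) + 27545)/(-33309 - 23997) = (4*(-198)² + 27545)/(-33309 - 23997) = (4*39204 + 27545)/(-57306) = (156816 + 27545)*(-1/57306) = 184361*(-1/57306) = -184361/57306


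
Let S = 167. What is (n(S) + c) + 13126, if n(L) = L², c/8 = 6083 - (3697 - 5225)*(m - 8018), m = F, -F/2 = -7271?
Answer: 79839055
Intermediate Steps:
F = 14542 (F = -2*(-7271) = 14542)
m = 14542
c = 79798040 (c = 8*(6083 - (3697 - 5225)*(14542 - 8018)) = 8*(6083 - (-1528)*6524) = 8*(6083 - 1*(-9968672)) = 8*(6083 + 9968672) = 8*9974755 = 79798040)
(n(S) + c) + 13126 = (167² + 79798040) + 13126 = (27889 + 79798040) + 13126 = 79825929 + 13126 = 79839055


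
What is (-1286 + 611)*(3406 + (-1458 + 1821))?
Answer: -2544075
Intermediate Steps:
(-1286 + 611)*(3406 + (-1458 + 1821)) = -675*(3406 + 363) = -675*3769 = -2544075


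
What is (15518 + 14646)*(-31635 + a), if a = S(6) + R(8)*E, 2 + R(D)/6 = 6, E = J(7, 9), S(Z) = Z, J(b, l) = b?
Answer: -948989604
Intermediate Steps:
E = 7
R(D) = 24 (R(D) = -12 + 6*6 = -12 + 36 = 24)
a = 174 (a = 6 + 24*7 = 6 + 168 = 174)
(15518 + 14646)*(-31635 + a) = (15518 + 14646)*(-31635 + 174) = 30164*(-31461) = -948989604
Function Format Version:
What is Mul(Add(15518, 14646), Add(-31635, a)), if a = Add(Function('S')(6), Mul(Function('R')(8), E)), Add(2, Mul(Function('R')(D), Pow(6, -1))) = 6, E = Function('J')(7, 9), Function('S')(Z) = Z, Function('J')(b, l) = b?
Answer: -948989604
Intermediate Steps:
E = 7
Function('R')(D) = 24 (Function('R')(D) = Add(-12, Mul(6, 6)) = Add(-12, 36) = 24)
a = 174 (a = Add(6, Mul(24, 7)) = Add(6, 168) = 174)
Mul(Add(15518, 14646), Add(-31635, a)) = Mul(Add(15518, 14646), Add(-31635, 174)) = Mul(30164, -31461) = -948989604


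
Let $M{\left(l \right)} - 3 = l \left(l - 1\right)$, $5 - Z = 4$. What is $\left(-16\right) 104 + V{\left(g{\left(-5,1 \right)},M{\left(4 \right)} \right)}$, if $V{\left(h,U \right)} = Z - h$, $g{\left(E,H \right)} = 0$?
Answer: $-1663$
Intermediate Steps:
$Z = 1$ ($Z = 5 - 4 = 1$)
$M{\left(l \right)} = 3 + l \left(-1 + l\right)$ ($M{\left(l \right)} = 3 + l \left(l - 1\right) = 3 + l \left(-1 + l\right)$)
$V{\left(h,U \right)} = 1 - h$
$\left(-16\right) 104 + V{\left(g{\left(-5,1 \right)},M{\left(4 \right)} \right)} = \left(-16\right) 104 + \left(1 - 0\right) = -1664 + \left(1 + 0\right) = -1664 + 1 = -1663$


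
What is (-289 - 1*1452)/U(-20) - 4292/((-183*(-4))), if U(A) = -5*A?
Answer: -425903/18300 ≈ -23.273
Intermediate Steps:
(-289 - 1*1452)/U(-20) - 4292/((-183*(-4))) = (-289 - 1*1452)/((-5*(-20))) - 4292/((-183*(-4))) = (-289 - 1452)/100 - 4292/732 = -1741*1/100 - 4292*1/732 = -1741/100 - 1073/183 = -425903/18300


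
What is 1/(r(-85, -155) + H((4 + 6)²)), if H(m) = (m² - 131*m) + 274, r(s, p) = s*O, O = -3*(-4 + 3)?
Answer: -1/3081 ≈ -0.00032457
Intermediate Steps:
O = 3 (O = -3*(-1) = 3)
r(s, p) = 3*s (r(s, p) = s*3 = 3*s)
H(m) = 274 + m² - 131*m
1/(r(-85, -155) + H((4 + 6)²)) = 1/(3*(-85) + (274 + ((4 + 6)²)² - 131*(4 + 6)²)) = 1/(-255 + (274 + (10²)² - 131*10²)) = 1/(-255 + (274 + 100² - 131*100)) = 1/(-255 + (274 + 10000 - 13100)) = 1/(-255 - 2826) = 1/(-3081) = -1/3081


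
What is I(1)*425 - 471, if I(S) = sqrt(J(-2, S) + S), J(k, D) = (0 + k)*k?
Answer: -471 + 425*sqrt(5) ≈ 479.33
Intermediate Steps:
J(k, D) = k**2 (J(k, D) = k*k = k**2)
I(S) = sqrt(4 + S) (I(S) = sqrt((-2)**2 + S) = sqrt(4 + S))
I(1)*425 - 471 = sqrt(4 + 1)*425 - 471 = sqrt(5)*425 - 471 = 425*sqrt(5) - 471 = -471 + 425*sqrt(5)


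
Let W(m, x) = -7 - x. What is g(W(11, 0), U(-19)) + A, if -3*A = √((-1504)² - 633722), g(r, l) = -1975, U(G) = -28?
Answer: -1975 - √1628294/3 ≈ -2400.3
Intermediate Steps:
A = -√1628294/3 (A = -√((-1504)² - 633722)/3 = -√(2262016 - 633722)/3 = -√1628294/3 ≈ -425.35)
g(W(11, 0), U(-19)) + A = -1975 - √1628294/3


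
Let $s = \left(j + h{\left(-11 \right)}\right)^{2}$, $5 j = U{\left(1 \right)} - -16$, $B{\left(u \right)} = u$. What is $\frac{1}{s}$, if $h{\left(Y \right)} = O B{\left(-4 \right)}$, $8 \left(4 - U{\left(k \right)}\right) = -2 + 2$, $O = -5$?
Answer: $\frac{1}{576} \approx 0.0017361$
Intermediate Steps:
$U{\left(k \right)} = 4$ ($U{\left(k \right)} = 4 - \frac{-2 + 2}{8} = 4 - 0 = 4 + 0 = 4$)
$j = 4$ ($j = \frac{4 - -16}{5} = \frac{4 + 16}{5} = \frac{1}{5} \cdot 20 = 4$)
$h{\left(Y \right)} = 20$ ($h{\left(Y \right)} = \left(-5\right) \left(-4\right) = 20$)
$s = 576$ ($s = \left(4 + 20\right)^{2} = 24^{2} = 576$)
$\frac{1}{s} = \frac{1}{576}$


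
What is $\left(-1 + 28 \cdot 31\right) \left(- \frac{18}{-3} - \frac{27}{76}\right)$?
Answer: $\frac{371943}{76} \approx 4894.0$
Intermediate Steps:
$\left(-1 + 28 \cdot 31\right) \left(- \frac{18}{-3} - \frac{27}{76}\right) = \left(-1 + 868\right) \left(\left(-18\right) \left(- \frac{1}{3}\right) - \frac{27}{76}\right) = 867 \left(6 - \frac{27}{76}\right) = 867 \cdot \frac{429}{76} = \frac{371943}{76}$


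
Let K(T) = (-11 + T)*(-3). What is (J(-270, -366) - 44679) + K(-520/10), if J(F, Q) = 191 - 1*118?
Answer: -44417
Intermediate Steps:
J(F, Q) = 73 (J(F, Q) = 191 - 118 = 73)
K(T) = 33 - 3*T
(J(-270, -366) - 44679) + K(-520/10) = (73 - 44679) + (33 - (-1560)/10) = -44606 + (33 - (-1560)/10) = -44606 + (33 - 3*(-52)) = -44606 + (33 + 156) = -44606 + 189 = -44417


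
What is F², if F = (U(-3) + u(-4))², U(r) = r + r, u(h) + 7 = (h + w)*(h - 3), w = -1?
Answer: 234256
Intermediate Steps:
u(h) = -7 + (-1 + h)*(-3 + h) (u(h) = -7 + (h - 1)*(h - 3) = -7 + (-1 + h)*(-3 + h))
U(r) = 2*r
F = 484 (F = (2*(-3) + (-4 + (-4)² - 4*(-4)))² = (-6 + (-4 + 16 + 16))² = (-6 + 28)² = 22² = 484)
F² = 484² = 234256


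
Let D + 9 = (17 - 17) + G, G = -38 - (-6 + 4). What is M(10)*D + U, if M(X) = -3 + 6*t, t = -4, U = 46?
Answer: 1261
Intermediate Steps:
G = -36 (G = -38 - 1*(-2) = -38 + 2 = -36)
D = -45 (D = -9 + ((17 - 17) - 36) = -9 + (0 - 36) = -9 - 36 = -45)
M(X) = -27 (M(X) = -3 + 6*(-4) = -3 - 24 = -27)
M(10)*D + U = -27*(-45) + 46 = 1215 + 46 = 1261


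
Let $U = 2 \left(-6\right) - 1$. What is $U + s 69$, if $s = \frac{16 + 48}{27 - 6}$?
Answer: $\frac{1381}{7} \approx 197.29$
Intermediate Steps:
$U = -13$ ($U = -12 - 1 = -13$)
$s = \frac{64}{21} \approx 3.0476$
$U + s 69 = -13 + \frac{64}{21} \cdot 69 = -13 + \frac{1472}{7} = \frac{1381}{7}$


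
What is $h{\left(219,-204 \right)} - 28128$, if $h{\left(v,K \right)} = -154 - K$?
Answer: $-28078$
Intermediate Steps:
$h{\left(219,-204 \right)} - 28128 = \left(-154 - -204\right) - 28128 = \left(-154 + 204\right) - 28128 = 50 - 28128 = -28078$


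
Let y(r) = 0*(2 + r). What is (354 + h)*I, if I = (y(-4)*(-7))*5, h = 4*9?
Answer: 0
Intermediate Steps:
y(r) = 0
h = 36
I = 0 (I = (0*(-7))*5 = 0*5 = 0)
(354 + h)*I = (354 + 36)*0 = 390*0 = 0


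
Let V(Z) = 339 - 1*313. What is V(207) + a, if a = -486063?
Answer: -486037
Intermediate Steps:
V(Z) = 26 (V(Z) = 339 - 313 = 26)
V(207) + a = 26 - 486063 = -486037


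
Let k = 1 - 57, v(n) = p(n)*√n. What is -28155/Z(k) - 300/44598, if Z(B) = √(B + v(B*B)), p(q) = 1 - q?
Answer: -50/7433 + 28155*I*√14/1568 ≈ -0.0067268 + 67.185*I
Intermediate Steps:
v(n) = √n*(1 - n) (v(n) = (1 - n)*√n = √n*(1 - n))
k = -56
Z(B) = √(B + √(B²)*(1 - B²)) (Z(B) = √(B + √(B*B)*(1 - B*B)) = √(B + √(B²)*(1 - B²)))
-28155/Z(k) - 300/44598 = -28155/√(-56 - √((-56)²)*(-1 + (-56)²)) - 300/44598 = -28155/√(-56 - √3136*(-1 + 3136)) - 300*1/44598 = -28155/√(-56 - 1*56*3135) - 50/7433 = -28155/√(-56 - 175560) - 50/7433 = -28155*(-I*√14/1568) - 50/7433 = -(-28155)*I*√14/1568 - 50/7433 = 28155*I*√14/1568 - 50/7433 = -50/7433 + 28155*I*√14/1568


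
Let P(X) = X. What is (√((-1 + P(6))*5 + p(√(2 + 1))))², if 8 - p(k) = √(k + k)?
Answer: 33 - √2*3^(¼) ≈ 31.139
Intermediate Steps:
p(k) = 8 - √2*√k (p(k) = 8 - √(k + k) = 8 - √(2*k) = 8 - √2*√k)
(√((-1 + P(6))*5 + p(√(2 + 1))))² = (√((-1 + 6)*5 + (8 - √2*√(√(2 + 1)))))² = (√(5*5 + (8 - √2*√(√3))))² = (√(25 + (8 - √2*3^(¼))))² = (√(33 - √2*3^(¼)))² = 33 - √2*3^(¼)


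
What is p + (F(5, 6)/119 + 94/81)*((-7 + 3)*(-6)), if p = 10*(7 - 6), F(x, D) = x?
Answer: 124858/3213 ≈ 38.860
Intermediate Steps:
p = 10 (p = 10*1 = 10)
p + (F(5, 6)/119 + 94/81)*((-7 + 3)*(-6)) = 10 + (5/119 + 94/81)*((-7 + 3)*(-6)) = 10 + (5*(1/119) + 94*(1/81))*(-4*(-6)) = 10 + (5/119 + 94/81)*24 = 10 + (11591/9639)*24 = 10 + 92728/3213 = 124858/3213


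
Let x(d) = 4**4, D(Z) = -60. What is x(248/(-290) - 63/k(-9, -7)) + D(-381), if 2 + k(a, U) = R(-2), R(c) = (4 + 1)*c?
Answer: 196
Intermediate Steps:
R(c) = 5*c
k(a, U) = -12 (k(a, U) = -2 + 5*(-2) = -2 - 10 = -12)
x(d) = 256
x(248/(-290) - 63/k(-9, -7)) + D(-381) = 256 - 60 = 196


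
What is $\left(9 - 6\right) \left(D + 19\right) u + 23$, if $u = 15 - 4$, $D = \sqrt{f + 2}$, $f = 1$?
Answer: $650 + 33 \sqrt{3} \approx 707.16$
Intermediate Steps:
$D = \sqrt{3}$ ($D = \sqrt{1 + 2} = \sqrt{3} \approx 1.732$)
$u = 11$ ($u = 15 - 4 = 11$)
$\left(9 - 6\right) \left(D + 19\right) u + 23 = \left(9 - 6\right) \left(\sqrt{3} + 19\right) 11 + 23 = 3 \left(19 + \sqrt{3}\right) 11 + 23 = \left(57 + 3 \sqrt{3}\right) 11 + 23 = \left(627 + 33 \sqrt{3}\right) + 23 = 650 + 33 \sqrt{3}$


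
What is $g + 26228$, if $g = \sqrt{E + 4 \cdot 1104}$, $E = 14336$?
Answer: $26228 + 8 \sqrt{293} \approx 26365.0$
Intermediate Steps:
$g = 8 \sqrt{293}$ ($g = \sqrt{14336 + 4 \cdot 1104} = \sqrt{14336 + 4416} = \sqrt{18752} = 8 \sqrt{293} \approx 136.94$)
$g + 26228 = 8 \sqrt{293} + 26228 = 26228 + 8 \sqrt{293}$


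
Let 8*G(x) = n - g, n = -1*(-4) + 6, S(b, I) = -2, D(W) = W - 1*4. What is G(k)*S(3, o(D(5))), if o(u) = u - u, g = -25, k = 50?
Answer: -35/4 ≈ -8.7500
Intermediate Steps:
D(W) = -4 + W (D(W) = W - 4 = -4 + W)
o(u) = 0
n = 10 (n = 4 + 6 = 10)
G(x) = 35/8 (G(x) = (10 - 1*(-25))/8 = (10 + 25)/8 = (⅛)*35 = 35/8)
G(k)*S(3, o(D(5))) = (35/8)*(-2) = -35/4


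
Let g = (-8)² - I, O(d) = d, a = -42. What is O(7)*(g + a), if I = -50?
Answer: 504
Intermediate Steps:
g = 114 (g = (-8)² - 1*(-50) = 64 + 50 = 114)
O(7)*(g + a) = 7*(114 - 42) = 7*72 = 504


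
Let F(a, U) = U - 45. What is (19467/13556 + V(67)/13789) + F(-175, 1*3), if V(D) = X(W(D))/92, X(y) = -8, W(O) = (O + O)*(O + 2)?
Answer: -174394405207/4299244732 ≈ -40.564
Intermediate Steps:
W(O) = 2*O*(2 + O) (W(O) = (2*O)*(2 + O) = 2*O*(2 + O))
V(D) = -2/23 (V(D) = -8/92 = -8*1/92 = -2/23)
F(a, U) = -45 + U
(19467/13556 + V(67)/13789) + F(-175, 1*3) = (19467/13556 - 2/23/13789) + (-45 + 1*3) = (19467*(1/13556) - 2/23*1/13789) + (-45 + 3) = (19467/13556 - 2/317147) - 42 = 6173873537/4299244732 - 42 = -174394405207/4299244732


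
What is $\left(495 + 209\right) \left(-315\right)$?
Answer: $-221760$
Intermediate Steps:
$\left(495 + 209\right) \left(-315\right) = 704 \left(-315\right) = -221760$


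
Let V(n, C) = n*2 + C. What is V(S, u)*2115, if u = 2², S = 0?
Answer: 8460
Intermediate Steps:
u = 4
V(n, C) = C + 2*n (V(n, C) = 2*n + C = C + 2*n)
V(S, u)*2115 = (4 + 2*0)*2115 = (4 + 0)*2115 = 4*2115 = 8460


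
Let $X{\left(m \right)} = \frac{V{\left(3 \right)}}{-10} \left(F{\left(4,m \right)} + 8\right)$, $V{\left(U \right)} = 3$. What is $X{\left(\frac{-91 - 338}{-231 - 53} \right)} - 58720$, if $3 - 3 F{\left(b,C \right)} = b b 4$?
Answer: $- \frac{587163}{10} \approx -58716.0$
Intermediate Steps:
$F{\left(b,C \right)} = 1 - \frac{4 b^{2}}{3}$ ($F{\left(b,C \right)} = 1 - \frac{b b 4}{3} = 1 - \frac{b^{2} \cdot 4}{3} = 1 - \frac{4 b^{2}}{3}$)
$X{\left(m \right)} = \frac{37}{10}$ ($X{\left(m \right)} = \frac{3}{-10} \left(\left(1 - \frac{4 \cdot 4^{2}}{3}\right) + 8\right) = 3 \left(- \frac{1}{10}\right) \left(\left(1 - \frac{64}{3}\right) + 8\right) = - \frac{3 \left(\left(1 - \frac{64}{3}\right) + 8\right)}{10} = - \frac{3 \left(- \frac{61}{3} + 8\right)}{10} = \left(- \frac{3}{10}\right) \left(- \frac{37}{3}\right) = \frac{37}{10}$)
$X{\left(\frac{-91 - 338}{-231 - 53} \right)} - 58720 = \frac{37}{10} - 58720 = - \frac{587163}{10}$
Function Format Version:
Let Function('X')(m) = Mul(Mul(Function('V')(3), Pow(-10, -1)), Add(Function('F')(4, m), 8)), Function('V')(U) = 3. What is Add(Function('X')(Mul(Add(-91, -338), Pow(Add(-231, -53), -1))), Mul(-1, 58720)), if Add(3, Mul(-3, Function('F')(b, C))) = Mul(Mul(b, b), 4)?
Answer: Rational(-587163, 10) ≈ -58716.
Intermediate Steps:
Function('F')(b, C) = Add(1, Mul(Rational(-4, 3), Pow(b, 2))) (Function('F')(b, C) = Add(1, Mul(Rational(-1, 3), Mul(Mul(b, b), 4))) = Add(1, Mul(Rational(-1, 3), Mul(Pow(b, 2), 4))) = Add(1, Mul(Rational(-1, 3), Mul(4, Pow(b, 2)))) = Add(1, Mul(Rational(-4, 3), Pow(b, 2))))
Function('X')(m) = Rational(37, 10) (Function('X')(m) = Mul(Mul(3, Pow(-10, -1)), Add(Add(1, Mul(Rational(-4, 3), Pow(4, 2))), 8)) = Mul(Mul(3, Rational(-1, 10)), Add(Add(1, Mul(Rational(-4, 3), 16)), 8)) = Mul(Rational(-3, 10), Add(Add(1, Rational(-64, 3)), 8)) = Mul(Rational(-3, 10), Add(Rational(-61, 3), 8)) = Mul(Rational(-3, 10), Rational(-37, 3)) = Rational(37, 10))
Add(Function('X')(Mul(Add(-91, -338), Pow(Add(-231, -53), -1))), Mul(-1, 58720)) = Add(Rational(37, 10), Mul(-1, 58720)) = Add(Rational(37, 10), -58720) = Rational(-587163, 10)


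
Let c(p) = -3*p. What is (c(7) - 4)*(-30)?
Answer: 750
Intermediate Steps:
(c(7) - 4)*(-30) = (-3*7 - 4)*(-30) = (-21 - 4)*(-30) = -25*(-30) = 750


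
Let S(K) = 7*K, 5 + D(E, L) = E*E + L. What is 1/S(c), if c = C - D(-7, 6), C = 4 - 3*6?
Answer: -1/448 ≈ -0.0022321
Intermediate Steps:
D(E, L) = -5 + L + E**2 (D(E, L) = -5 + (E*E + L) = -5 + (E**2 + L) = -5 + (L + E**2) = -5 + L + E**2)
C = -14 (C = 4 - 18 = -14)
c = -64 (c = -14 - (-5 + 6 + (-7)**2) = -14 - (-5 + 6 + 49) = -14 - 1*50 = -14 - 50 = -64)
1/S(c) = 1/(7*(-64)) = 1/(-448) = -1/448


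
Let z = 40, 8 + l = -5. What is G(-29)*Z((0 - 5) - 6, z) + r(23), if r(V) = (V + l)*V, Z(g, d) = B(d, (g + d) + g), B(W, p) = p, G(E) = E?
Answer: -292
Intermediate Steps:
l = -13 (l = -8 - 5 = -13)
Z(g, d) = d + 2*g (Z(g, d) = (g + d) + g = (d + g) + g = d + 2*g)
r(V) = V*(-13 + V) (r(V) = (V - 13)*V = (-13 + V)*V = V*(-13 + V))
G(-29)*Z((0 - 5) - 6, z) + r(23) = -29*(40 + 2*((0 - 5) - 6)) + 23*(-13 + 23) = -29*(40 + 2*(-5 - 6)) + 23*10 = -29*(40 + 2*(-11)) + 230 = -29*(40 - 22) + 230 = -29*18 + 230 = -522 + 230 = -292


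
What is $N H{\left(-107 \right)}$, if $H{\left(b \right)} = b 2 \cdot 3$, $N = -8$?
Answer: $5136$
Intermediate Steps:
$H{\left(b \right)} = 6 b$ ($H{\left(b \right)} = 2 b 3 = 6 b$)
$N H{\left(-107 \right)} = - 8 \cdot 6 \left(-107\right) = \left(-8\right) \left(-642\right) = 5136$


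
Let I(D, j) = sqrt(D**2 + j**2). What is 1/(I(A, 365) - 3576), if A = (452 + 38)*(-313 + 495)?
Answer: 3576/7940417849 + 25*sqrt(12725129)/7940417849 ≈ 1.1682e-5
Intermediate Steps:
A = 89180 (A = 490*182 = 89180)
1/(I(A, 365) - 3576) = 1/(sqrt(89180**2 + 365**2) - 3576) = 1/(sqrt(7953072400 + 133225) - 3576) = 1/(sqrt(7953205625) - 3576) = 1/(25*sqrt(12725129) - 3576) = 1/(-3576 + 25*sqrt(12725129))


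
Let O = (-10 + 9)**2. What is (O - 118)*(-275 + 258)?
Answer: 1989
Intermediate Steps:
O = 1 (O = (-1)**2 = 1)
(O - 118)*(-275 + 258) = (1 - 118)*(-275 + 258) = -117*(-17) = 1989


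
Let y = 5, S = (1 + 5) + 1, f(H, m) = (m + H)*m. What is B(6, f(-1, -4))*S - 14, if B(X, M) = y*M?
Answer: 686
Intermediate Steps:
f(H, m) = m*(H + m) (f(H, m) = (H + m)*m = m*(H + m))
S = 7 (S = 6 + 1 = 7)
B(X, M) = 5*M
B(6, f(-1, -4))*S - 14 = (5*(-4*(-1 - 4)))*7 - 14 = (5*(-4*(-5)))*7 - 14 = (5*20)*7 - 14 = 100*7 - 14 = 700 - 14 = 686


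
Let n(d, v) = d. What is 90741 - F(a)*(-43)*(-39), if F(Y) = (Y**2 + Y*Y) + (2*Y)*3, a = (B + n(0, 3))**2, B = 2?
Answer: -3171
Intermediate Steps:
a = 4 (a = (2 + 0)**2 = 2**2 = 4)
F(Y) = 2*Y**2 + 6*Y (F(Y) = (Y**2 + Y**2) + 6*Y = 2*Y**2 + 6*Y)
90741 - F(a)*(-43)*(-39) = 90741 - (2*4*(3 + 4))*(-43)*(-39) = 90741 - (2*4*7)*(-43)*(-39) = 90741 - 56*(-43)*(-39) = 90741 - (-2408)*(-39) = 90741 - 1*93912 = 90741 - 93912 = -3171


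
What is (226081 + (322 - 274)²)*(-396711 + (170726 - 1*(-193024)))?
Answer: -7527797985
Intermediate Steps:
(226081 + (322 - 274)²)*(-396711 + (170726 - 1*(-193024))) = (226081 + 48²)*(-396711 + (170726 + 193024)) = (226081 + 2304)*(-396711 + 363750) = 228385*(-32961) = -7527797985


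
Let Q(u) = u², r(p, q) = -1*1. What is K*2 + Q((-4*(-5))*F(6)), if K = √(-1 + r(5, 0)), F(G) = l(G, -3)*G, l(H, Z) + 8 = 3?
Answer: 360000 + 2*I*√2 ≈ 3.6e+5 + 2.8284*I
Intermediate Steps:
r(p, q) = -1
l(H, Z) = -5 (l(H, Z) = -8 + 3 = -5)
F(G) = -5*G
K = I*√2 (K = √(-1 - 1) = √(-2) = I*√2 ≈ 1.4142*I)
K*2 + Q((-4*(-5))*F(6)) = (I*√2)*2 + ((-4*(-5))*(-5*6))² = 2*I*√2 + (20*(-30))² = 2*I*√2 + (-600)² = 2*I*√2 + 360000 = 360000 + 2*I*√2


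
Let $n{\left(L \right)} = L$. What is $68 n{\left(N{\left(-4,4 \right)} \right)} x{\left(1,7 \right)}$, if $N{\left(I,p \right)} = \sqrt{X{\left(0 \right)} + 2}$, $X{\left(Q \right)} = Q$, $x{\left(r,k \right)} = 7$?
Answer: $476 \sqrt{2} \approx 673.17$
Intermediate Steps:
$N{\left(I,p \right)} = \sqrt{2}$ ($N{\left(I,p \right)} = \sqrt{0 + 2} = \sqrt{2}$)
$68 n{\left(N{\left(-4,4 \right)} \right)} x{\left(1,7 \right)} = 68 \sqrt{2} \cdot 7 = 476 \sqrt{2}$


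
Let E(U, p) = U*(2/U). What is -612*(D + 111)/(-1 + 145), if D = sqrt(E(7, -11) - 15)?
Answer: -1887/4 - 17*I*sqrt(13)/4 ≈ -471.75 - 15.324*I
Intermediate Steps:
E(U, p) = 2
D = I*sqrt(13) (D = sqrt(2 - 15) = sqrt(-13) = I*sqrt(13) ≈ 3.6056*I)
-612*(D + 111)/(-1 + 145) = -612*(I*sqrt(13) + 111)/(-1 + 145) = -612*(111 + I*sqrt(13))/144 = -612*(37/48 + I*sqrt(13)/144) = -1887/4 - 17*I*sqrt(13)/4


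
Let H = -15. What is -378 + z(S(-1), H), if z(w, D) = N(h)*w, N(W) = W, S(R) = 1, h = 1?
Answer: -377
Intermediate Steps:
z(w, D) = w (z(w, D) = 1*w = w)
-378 + z(S(-1), H) = -378 + 1 = -377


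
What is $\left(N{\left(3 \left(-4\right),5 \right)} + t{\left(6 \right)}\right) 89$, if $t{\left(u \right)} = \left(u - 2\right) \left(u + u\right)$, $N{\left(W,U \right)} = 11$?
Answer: $5251$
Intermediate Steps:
$t{\left(u \right)} = 2 u \left(-2 + u\right)$ ($t{\left(u \right)} = \left(-2 + u\right) 2 u = 2 u \left(-2 + u\right)$)
$\left(N{\left(3 \left(-4\right),5 \right)} + t{\left(6 \right)}\right) 89 = \left(11 + 2 \cdot 6 \left(-2 + 6\right)\right) 89 = \left(11 + 2 \cdot 6 \cdot 4\right) 89 = \left(11 + 48\right) 89 = 59 \cdot 89 = 5251$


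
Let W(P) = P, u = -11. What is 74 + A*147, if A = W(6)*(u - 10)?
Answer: -18448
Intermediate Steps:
A = -126 (A = 6*(-11 - 10) = 6*(-21) = -126)
74 + A*147 = 74 - 126*147 = 74 - 18522 = -18448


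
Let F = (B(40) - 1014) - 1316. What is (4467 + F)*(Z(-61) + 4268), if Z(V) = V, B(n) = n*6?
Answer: 10000039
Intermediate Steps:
B(n) = 6*n
F = -2090 (F = (6*40 - 1014) - 1316 = (240 - 1014) - 1316 = -774 - 1316 = -2090)
(4467 + F)*(Z(-61) + 4268) = (4467 - 2090)*(-61 + 4268) = 2377*4207 = 10000039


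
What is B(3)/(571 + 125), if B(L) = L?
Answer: 1/232 ≈ 0.0043103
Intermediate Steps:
B(3)/(571 + 125) = 3/(571 + 125) = 3/696 = 3*(1/696) = 1/232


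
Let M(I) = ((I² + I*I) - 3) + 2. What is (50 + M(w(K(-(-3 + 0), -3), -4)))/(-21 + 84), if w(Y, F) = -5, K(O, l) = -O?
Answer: 11/7 ≈ 1.5714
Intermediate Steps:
M(I) = -1 + 2*I² (M(I) = ((I² + I²) - 3) + 2 = (2*I² - 3) + 2 = (-3 + 2*I²) + 2 = -1 + 2*I²)
(50 + M(w(K(-(-3 + 0), -3), -4)))/(-21 + 84) = (50 + (-1 + 2*(-5)²))/(-21 + 84) = (50 + (-1 + 2*25))/63 = (50 + (-1 + 50))*(1/63) = (50 + 49)*(1/63) = 99*(1/63) = 11/7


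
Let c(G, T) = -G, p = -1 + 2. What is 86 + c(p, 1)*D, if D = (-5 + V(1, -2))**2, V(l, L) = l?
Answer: 70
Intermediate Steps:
p = 1
D = 16 (D = (-5 + 1)**2 = (-4)**2 = 16)
86 + c(p, 1)*D = 86 - 1*1*16 = 86 - 1*16 = 86 - 16 = 70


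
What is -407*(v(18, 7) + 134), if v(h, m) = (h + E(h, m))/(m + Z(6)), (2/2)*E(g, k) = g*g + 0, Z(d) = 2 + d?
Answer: -319088/5 ≈ -63818.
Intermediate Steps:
E(g, k) = g² (E(g, k) = g*g + 0 = g² + 0 = g²)
v(h, m) = (h + h²)/(8 + m) (v(h, m) = (h + h²)/(m + (2 + 6)) = (h + h²)/(m + 8) = (h + h²)/(8 + m))
-407*(v(18, 7) + 134) = -407*(18*(1 + 18)/(8 + 7) + 134) = -407*(18*19/15 + 134) = -407*(18*(1/15)*19 + 134) = -407*(114/5 + 134) = -407*784/5 = -319088/5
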